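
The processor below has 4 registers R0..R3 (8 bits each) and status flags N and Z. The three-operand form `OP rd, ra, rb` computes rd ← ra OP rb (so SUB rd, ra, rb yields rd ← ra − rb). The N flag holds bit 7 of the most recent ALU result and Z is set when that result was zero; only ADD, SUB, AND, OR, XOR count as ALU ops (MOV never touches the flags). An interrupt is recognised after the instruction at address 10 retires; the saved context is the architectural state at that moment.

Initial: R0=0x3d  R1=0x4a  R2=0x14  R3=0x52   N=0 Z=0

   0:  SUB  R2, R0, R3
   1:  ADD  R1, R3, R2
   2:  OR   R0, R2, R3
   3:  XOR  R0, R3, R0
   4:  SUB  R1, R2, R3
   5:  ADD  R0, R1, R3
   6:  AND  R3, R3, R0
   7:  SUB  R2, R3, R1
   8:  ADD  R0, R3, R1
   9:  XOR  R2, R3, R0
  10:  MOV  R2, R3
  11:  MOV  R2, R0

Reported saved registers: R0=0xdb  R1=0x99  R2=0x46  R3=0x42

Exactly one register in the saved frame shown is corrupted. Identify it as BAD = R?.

after  0: R0=0x3d R1=0x4a R2=0xeb R3=0x52  N=1 Z=0
after  1: R0=0x3d R1=0x3d R2=0xeb R3=0x52  N=0 Z=0
after  2: R0=0xfb R1=0x3d R2=0xeb R3=0x52  N=1 Z=0
after  3: R0=0xa9 R1=0x3d R2=0xeb R3=0x52  N=1 Z=0
after  4: R0=0xa9 R1=0x99 R2=0xeb R3=0x52  N=1 Z=0
after  5: R0=0xeb R1=0x99 R2=0xeb R3=0x52  N=1 Z=0
after  6: R0=0xeb R1=0x99 R2=0xeb R3=0x42  N=0 Z=0
after  7: R0=0xeb R1=0x99 R2=0xa9 R3=0x42  N=1 Z=0
after  8: R0=0xdb R1=0x99 R2=0xa9 R3=0x42  N=1 Z=0
after  9: R0=0xdb R1=0x99 R2=0x99 R3=0x42  N=1 Z=0
after 10: R0=0xdb R1=0x99 R2=0x42 R3=0x42  N=1 Z=0
-- IRQ taken; context saved, return-PC = 11 --
mismatch: R2: reported 0x46 vs actual 0x42

BAD = R2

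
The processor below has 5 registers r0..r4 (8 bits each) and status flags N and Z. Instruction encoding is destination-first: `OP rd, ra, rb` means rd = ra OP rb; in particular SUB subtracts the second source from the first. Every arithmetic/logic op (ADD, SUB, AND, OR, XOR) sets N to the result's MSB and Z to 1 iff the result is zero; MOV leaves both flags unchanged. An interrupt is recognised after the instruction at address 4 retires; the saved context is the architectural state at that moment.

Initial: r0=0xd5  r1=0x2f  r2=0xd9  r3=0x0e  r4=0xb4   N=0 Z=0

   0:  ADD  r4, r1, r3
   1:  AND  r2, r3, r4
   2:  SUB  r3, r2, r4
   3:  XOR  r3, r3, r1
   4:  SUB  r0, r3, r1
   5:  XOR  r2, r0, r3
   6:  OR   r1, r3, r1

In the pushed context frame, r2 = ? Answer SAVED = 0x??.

SAVED = 0x0c

after  0: r0=0xd5 r1=0x2f r2=0xd9 r3=0x0e r4=0x3d  N=0 Z=0
after  1: r0=0xd5 r1=0x2f r2=0x0c r3=0x0e r4=0x3d  N=0 Z=0
after  2: r0=0xd5 r1=0x2f r2=0x0c r3=0xcf r4=0x3d  N=1 Z=0
after  3: r0=0xd5 r1=0x2f r2=0x0c r3=0xe0 r4=0x3d  N=1 Z=0
after  4: r0=0xb1 r1=0x2f r2=0x0c r3=0xe0 r4=0x3d  N=1 Z=0
-- IRQ taken; context saved, return-PC = 5 --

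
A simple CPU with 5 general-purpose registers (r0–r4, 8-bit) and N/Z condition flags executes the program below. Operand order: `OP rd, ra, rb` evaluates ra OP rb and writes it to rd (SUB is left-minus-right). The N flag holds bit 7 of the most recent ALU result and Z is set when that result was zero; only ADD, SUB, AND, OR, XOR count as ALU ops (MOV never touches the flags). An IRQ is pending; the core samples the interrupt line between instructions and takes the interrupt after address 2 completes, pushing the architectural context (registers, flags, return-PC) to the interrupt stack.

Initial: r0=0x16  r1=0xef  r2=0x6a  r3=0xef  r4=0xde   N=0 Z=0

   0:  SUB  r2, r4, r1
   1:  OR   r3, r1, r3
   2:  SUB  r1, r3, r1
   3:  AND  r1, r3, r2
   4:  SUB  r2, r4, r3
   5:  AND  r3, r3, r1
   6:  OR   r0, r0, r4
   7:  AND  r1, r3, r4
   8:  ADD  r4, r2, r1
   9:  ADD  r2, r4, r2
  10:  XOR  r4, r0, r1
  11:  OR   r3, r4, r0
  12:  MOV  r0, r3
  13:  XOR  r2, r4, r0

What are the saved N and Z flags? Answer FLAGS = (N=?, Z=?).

FLAGS = (N=0, Z=1)

after  0: r0=0x16 r1=0xef r2=0xef r3=0xef r4=0xde  N=1 Z=0
after  1: r0=0x16 r1=0xef r2=0xef r3=0xef r4=0xde  N=1 Z=0
after  2: r0=0x16 r1=0x00 r2=0xef r3=0xef r4=0xde  N=0 Z=1
-- IRQ taken; context saved, return-PC = 3 --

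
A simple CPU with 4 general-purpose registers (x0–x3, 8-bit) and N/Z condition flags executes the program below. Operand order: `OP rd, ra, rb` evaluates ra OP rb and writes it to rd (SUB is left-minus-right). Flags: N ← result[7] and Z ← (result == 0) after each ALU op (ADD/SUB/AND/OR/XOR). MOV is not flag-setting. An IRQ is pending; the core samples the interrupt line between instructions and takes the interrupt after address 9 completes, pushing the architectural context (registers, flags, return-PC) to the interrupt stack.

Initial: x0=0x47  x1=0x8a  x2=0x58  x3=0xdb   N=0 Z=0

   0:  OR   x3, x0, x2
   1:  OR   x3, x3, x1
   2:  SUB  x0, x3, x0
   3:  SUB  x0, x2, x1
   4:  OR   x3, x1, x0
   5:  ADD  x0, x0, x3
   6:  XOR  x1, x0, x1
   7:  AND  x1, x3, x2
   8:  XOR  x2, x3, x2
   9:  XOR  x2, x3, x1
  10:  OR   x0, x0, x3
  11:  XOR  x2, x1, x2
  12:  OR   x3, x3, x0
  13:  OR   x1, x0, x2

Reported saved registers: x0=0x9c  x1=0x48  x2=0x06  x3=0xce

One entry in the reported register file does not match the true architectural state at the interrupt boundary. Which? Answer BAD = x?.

BAD = x2

after  0: x0=0x47 x1=0x8a x2=0x58 x3=0x5f  N=0 Z=0
after  1: x0=0x47 x1=0x8a x2=0x58 x3=0xdf  N=1 Z=0
after  2: x0=0x98 x1=0x8a x2=0x58 x3=0xdf  N=1 Z=0
after  3: x0=0xce x1=0x8a x2=0x58 x3=0xdf  N=1 Z=0
after  4: x0=0xce x1=0x8a x2=0x58 x3=0xce  N=1 Z=0
after  5: x0=0x9c x1=0x8a x2=0x58 x3=0xce  N=1 Z=0
after  6: x0=0x9c x1=0x16 x2=0x58 x3=0xce  N=0 Z=0
after  7: x0=0x9c x1=0x48 x2=0x58 x3=0xce  N=0 Z=0
after  8: x0=0x9c x1=0x48 x2=0x96 x3=0xce  N=1 Z=0
after  9: x0=0x9c x1=0x48 x2=0x86 x3=0xce  N=1 Z=0
-- IRQ taken; context saved, return-PC = 10 --
mismatch: x2: reported 0x06 vs actual 0x86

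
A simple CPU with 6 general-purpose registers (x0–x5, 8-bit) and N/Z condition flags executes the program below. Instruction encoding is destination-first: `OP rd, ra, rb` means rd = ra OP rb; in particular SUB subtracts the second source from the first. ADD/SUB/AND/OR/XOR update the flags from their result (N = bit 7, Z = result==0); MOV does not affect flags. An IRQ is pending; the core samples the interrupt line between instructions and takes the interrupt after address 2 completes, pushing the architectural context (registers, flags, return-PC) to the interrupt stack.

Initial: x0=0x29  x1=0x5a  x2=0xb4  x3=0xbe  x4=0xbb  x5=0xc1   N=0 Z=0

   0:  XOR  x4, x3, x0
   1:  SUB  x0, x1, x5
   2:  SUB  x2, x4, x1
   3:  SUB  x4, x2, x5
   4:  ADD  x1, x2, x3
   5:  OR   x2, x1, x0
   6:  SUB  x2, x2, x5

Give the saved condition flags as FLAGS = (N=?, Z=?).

after  0: x0=0x29 x1=0x5a x2=0xb4 x3=0xbe x4=0x97 x5=0xc1  N=1 Z=0
after  1: x0=0x99 x1=0x5a x2=0xb4 x3=0xbe x4=0x97 x5=0xc1  N=1 Z=0
after  2: x0=0x99 x1=0x5a x2=0x3d x3=0xbe x4=0x97 x5=0xc1  N=0 Z=0
-- IRQ taken; context saved, return-PC = 3 --

FLAGS = (N=0, Z=0)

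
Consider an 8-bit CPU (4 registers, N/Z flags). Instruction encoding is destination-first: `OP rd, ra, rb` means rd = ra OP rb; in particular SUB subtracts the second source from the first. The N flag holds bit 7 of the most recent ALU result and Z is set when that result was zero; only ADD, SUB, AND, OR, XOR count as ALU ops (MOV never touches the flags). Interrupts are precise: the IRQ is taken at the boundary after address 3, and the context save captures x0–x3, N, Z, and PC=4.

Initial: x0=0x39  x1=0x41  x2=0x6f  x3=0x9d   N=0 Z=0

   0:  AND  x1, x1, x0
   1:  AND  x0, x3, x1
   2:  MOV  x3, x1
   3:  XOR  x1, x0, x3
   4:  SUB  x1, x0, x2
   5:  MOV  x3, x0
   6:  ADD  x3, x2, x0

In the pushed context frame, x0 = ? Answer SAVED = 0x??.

SAVED = 0x01

after  0: x0=0x39 x1=0x01 x2=0x6f x3=0x9d  N=0 Z=0
after  1: x0=0x01 x1=0x01 x2=0x6f x3=0x9d  N=0 Z=0
after  2: x0=0x01 x1=0x01 x2=0x6f x3=0x01  N=0 Z=0
after  3: x0=0x01 x1=0x00 x2=0x6f x3=0x01  N=0 Z=1
-- IRQ taken; context saved, return-PC = 4 --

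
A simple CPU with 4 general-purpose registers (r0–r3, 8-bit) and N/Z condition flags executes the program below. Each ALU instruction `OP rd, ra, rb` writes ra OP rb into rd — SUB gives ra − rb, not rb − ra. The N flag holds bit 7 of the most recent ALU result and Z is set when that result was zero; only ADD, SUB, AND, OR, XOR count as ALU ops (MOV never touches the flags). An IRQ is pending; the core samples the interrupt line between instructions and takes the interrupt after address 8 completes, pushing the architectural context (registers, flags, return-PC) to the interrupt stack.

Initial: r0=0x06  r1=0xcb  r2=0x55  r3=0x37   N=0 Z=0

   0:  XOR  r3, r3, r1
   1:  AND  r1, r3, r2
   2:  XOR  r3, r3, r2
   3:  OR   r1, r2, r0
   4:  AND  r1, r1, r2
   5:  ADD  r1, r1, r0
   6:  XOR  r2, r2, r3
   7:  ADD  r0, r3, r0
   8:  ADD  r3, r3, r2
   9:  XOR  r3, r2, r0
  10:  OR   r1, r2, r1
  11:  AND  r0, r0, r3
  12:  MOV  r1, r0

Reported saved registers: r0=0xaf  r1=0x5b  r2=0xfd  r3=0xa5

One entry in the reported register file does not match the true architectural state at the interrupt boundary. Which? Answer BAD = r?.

after  0: r0=0x06 r1=0xcb r2=0x55 r3=0xfc  N=1 Z=0
after  1: r0=0x06 r1=0x54 r2=0x55 r3=0xfc  N=0 Z=0
after  2: r0=0x06 r1=0x54 r2=0x55 r3=0xa9  N=1 Z=0
after  3: r0=0x06 r1=0x57 r2=0x55 r3=0xa9  N=0 Z=0
after  4: r0=0x06 r1=0x55 r2=0x55 r3=0xa9  N=0 Z=0
after  5: r0=0x06 r1=0x5b r2=0x55 r3=0xa9  N=0 Z=0
after  6: r0=0x06 r1=0x5b r2=0xfc r3=0xa9  N=1 Z=0
after  7: r0=0xaf r1=0x5b r2=0xfc r3=0xa9  N=1 Z=0
after  8: r0=0xaf r1=0x5b r2=0xfc r3=0xa5  N=1 Z=0
-- IRQ taken; context saved, return-PC = 9 --
mismatch: r2: reported 0xfd vs actual 0xfc

BAD = r2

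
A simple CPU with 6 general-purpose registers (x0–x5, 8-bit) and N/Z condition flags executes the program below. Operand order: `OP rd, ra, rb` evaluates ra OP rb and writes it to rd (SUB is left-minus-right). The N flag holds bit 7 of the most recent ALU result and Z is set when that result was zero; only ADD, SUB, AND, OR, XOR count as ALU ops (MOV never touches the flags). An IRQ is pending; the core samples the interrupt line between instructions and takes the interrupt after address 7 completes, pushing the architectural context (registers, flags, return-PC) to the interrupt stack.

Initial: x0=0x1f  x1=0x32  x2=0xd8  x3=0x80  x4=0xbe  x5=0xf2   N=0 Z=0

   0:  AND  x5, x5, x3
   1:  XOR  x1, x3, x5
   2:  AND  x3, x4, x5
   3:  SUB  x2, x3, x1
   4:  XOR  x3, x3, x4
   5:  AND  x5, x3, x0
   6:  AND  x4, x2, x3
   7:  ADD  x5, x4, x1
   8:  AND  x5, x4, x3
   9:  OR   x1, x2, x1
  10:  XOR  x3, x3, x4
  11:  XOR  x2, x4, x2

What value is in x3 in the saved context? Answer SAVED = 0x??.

SAVED = 0x3e

after  0: x0=0x1f x1=0x32 x2=0xd8 x3=0x80 x4=0xbe x5=0x80  N=1 Z=0
after  1: x0=0x1f x1=0x00 x2=0xd8 x3=0x80 x4=0xbe x5=0x80  N=0 Z=1
after  2: x0=0x1f x1=0x00 x2=0xd8 x3=0x80 x4=0xbe x5=0x80  N=1 Z=0
after  3: x0=0x1f x1=0x00 x2=0x80 x3=0x80 x4=0xbe x5=0x80  N=1 Z=0
after  4: x0=0x1f x1=0x00 x2=0x80 x3=0x3e x4=0xbe x5=0x80  N=0 Z=0
after  5: x0=0x1f x1=0x00 x2=0x80 x3=0x3e x4=0xbe x5=0x1e  N=0 Z=0
after  6: x0=0x1f x1=0x00 x2=0x80 x3=0x3e x4=0x00 x5=0x1e  N=0 Z=1
after  7: x0=0x1f x1=0x00 x2=0x80 x3=0x3e x4=0x00 x5=0x00  N=0 Z=1
-- IRQ taken; context saved, return-PC = 8 --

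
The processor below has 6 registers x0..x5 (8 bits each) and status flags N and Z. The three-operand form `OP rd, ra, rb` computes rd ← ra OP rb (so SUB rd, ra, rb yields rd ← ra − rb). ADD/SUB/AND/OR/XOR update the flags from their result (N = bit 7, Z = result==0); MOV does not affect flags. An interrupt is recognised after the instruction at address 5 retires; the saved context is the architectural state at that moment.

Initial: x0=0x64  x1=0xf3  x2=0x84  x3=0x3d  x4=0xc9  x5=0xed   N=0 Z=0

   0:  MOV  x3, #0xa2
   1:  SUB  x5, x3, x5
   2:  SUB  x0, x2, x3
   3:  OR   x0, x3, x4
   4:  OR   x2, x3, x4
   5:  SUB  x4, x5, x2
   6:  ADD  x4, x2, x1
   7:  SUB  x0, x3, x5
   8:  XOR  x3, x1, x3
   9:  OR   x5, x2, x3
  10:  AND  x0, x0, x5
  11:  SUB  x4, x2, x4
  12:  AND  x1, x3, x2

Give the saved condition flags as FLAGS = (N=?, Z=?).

after  0: x0=0x64 x1=0xf3 x2=0x84 x3=0xa2 x4=0xc9 x5=0xed  N=0 Z=0
after  1: x0=0x64 x1=0xf3 x2=0x84 x3=0xa2 x4=0xc9 x5=0xb5  N=1 Z=0
after  2: x0=0xe2 x1=0xf3 x2=0x84 x3=0xa2 x4=0xc9 x5=0xb5  N=1 Z=0
after  3: x0=0xeb x1=0xf3 x2=0x84 x3=0xa2 x4=0xc9 x5=0xb5  N=1 Z=0
after  4: x0=0xeb x1=0xf3 x2=0xeb x3=0xa2 x4=0xc9 x5=0xb5  N=1 Z=0
after  5: x0=0xeb x1=0xf3 x2=0xeb x3=0xa2 x4=0xca x5=0xb5  N=1 Z=0
-- IRQ taken; context saved, return-PC = 6 --

FLAGS = (N=1, Z=0)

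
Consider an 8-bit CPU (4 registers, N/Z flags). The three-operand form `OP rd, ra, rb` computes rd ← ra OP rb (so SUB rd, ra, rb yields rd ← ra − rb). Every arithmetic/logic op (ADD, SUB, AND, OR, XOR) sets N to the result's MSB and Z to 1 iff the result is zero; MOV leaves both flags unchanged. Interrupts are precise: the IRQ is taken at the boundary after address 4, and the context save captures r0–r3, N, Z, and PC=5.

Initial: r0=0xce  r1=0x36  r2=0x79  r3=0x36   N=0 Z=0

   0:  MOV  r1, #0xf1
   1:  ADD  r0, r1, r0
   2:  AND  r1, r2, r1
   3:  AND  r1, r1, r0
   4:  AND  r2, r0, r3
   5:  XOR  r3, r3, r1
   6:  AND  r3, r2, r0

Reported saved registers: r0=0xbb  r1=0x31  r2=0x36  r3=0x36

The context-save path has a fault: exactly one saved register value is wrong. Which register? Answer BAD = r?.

after  0: r0=0xce r1=0xf1 r2=0x79 r3=0x36  N=0 Z=0
after  1: r0=0xbf r1=0xf1 r2=0x79 r3=0x36  N=1 Z=0
after  2: r0=0xbf r1=0x71 r2=0x79 r3=0x36  N=0 Z=0
after  3: r0=0xbf r1=0x31 r2=0x79 r3=0x36  N=0 Z=0
after  4: r0=0xbf r1=0x31 r2=0x36 r3=0x36  N=0 Z=0
-- IRQ taken; context saved, return-PC = 5 --
mismatch: r0: reported 0xbb vs actual 0xbf

BAD = r0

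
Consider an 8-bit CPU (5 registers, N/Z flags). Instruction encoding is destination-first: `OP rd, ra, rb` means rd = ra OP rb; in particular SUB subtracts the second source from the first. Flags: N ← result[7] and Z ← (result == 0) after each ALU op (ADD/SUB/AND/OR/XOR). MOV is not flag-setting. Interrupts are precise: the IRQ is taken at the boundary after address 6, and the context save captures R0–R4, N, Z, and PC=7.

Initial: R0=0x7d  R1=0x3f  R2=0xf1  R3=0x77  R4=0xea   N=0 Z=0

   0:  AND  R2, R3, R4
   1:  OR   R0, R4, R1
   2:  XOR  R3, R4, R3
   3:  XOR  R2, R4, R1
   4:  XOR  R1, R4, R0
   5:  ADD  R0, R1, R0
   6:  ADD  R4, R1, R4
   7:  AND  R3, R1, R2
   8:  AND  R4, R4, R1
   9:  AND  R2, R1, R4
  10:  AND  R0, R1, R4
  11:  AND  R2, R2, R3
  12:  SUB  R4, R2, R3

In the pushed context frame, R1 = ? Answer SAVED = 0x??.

SAVED = 0x15

after  0: R0=0x7d R1=0x3f R2=0x62 R3=0x77 R4=0xea  N=0 Z=0
after  1: R0=0xff R1=0x3f R2=0x62 R3=0x77 R4=0xea  N=1 Z=0
after  2: R0=0xff R1=0x3f R2=0x62 R3=0x9d R4=0xea  N=1 Z=0
after  3: R0=0xff R1=0x3f R2=0xd5 R3=0x9d R4=0xea  N=1 Z=0
after  4: R0=0xff R1=0x15 R2=0xd5 R3=0x9d R4=0xea  N=0 Z=0
after  5: R0=0x14 R1=0x15 R2=0xd5 R3=0x9d R4=0xea  N=0 Z=0
after  6: R0=0x14 R1=0x15 R2=0xd5 R3=0x9d R4=0xff  N=1 Z=0
-- IRQ taken; context saved, return-PC = 7 --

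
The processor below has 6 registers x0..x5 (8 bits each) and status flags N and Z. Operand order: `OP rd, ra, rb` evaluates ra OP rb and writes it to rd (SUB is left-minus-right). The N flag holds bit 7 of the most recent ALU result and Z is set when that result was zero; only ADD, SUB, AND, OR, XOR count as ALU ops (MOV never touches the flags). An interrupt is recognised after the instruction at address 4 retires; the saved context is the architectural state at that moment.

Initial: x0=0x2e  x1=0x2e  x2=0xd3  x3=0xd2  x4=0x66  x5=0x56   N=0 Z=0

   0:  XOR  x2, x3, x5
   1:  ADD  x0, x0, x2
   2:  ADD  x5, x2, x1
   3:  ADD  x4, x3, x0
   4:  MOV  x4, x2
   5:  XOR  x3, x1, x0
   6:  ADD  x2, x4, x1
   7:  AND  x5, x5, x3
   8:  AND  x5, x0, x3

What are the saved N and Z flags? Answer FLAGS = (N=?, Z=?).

after  0: x0=0x2e x1=0x2e x2=0x84 x3=0xd2 x4=0x66 x5=0x56  N=1 Z=0
after  1: x0=0xb2 x1=0x2e x2=0x84 x3=0xd2 x4=0x66 x5=0x56  N=1 Z=0
after  2: x0=0xb2 x1=0x2e x2=0x84 x3=0xd2 x4=0x66 x5=0xb2  N=1 Z=0
after  3: x0=0xb2 x1=0x2e x2=0x84 x3=0xd2 x4=0x84 x5=0xb2  N=1 Z=0
after  4: x0=0xb2 x1=0x2e x2=0x84 x3=0xd2 x4=0x84 x5=0xb2  N=1 Z=0
-- IRQ taken; context saved, return-PC = 5 --

FLAGS = (N=1, Z=0)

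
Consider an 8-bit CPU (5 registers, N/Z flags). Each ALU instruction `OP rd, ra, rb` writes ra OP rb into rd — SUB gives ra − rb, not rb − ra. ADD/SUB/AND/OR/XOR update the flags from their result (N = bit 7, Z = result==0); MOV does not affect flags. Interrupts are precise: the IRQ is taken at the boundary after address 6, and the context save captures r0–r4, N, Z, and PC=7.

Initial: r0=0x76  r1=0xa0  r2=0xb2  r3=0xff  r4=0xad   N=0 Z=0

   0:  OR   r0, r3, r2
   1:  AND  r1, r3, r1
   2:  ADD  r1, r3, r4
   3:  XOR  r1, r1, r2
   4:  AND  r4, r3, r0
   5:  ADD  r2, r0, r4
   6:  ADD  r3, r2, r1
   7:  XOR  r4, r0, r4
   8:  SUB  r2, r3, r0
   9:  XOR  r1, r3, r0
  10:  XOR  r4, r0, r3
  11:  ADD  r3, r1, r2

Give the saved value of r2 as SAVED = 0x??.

after  0: r0=0xff r1=0xa0 r2=0xb2 r3=0xff r4=0xad  N=1 Z=0
after  1: r0=0xff r1=0xa0 r2=0xb2 r3=0xff r4=0xad  N=1 Z=0
after  2: r0=0xff r1=0xac r2=0xb2 r3=0xff r4=0xad  N=1 Z=0
after  3: r0=0xff r1=0x1e r2=0xb2 r3=0xff r4=0xad  N=0 Z=0
after  4: r0=0xff r1=0x1e r2=0xb2 r3=0xff r4=0xff  N=1 Z=0
after  5: r0=0xff r1=0x1e r2=0xfe r3=0xff r4=0xff  N=1 Z=0
after  6: r0=0xff r1=0x1e r2=0xfe r3=0x1c r4=0xff  N=0 Z=0
-- IRQ taken; context saved, return-PC = 7 --

SAVED = 0xfe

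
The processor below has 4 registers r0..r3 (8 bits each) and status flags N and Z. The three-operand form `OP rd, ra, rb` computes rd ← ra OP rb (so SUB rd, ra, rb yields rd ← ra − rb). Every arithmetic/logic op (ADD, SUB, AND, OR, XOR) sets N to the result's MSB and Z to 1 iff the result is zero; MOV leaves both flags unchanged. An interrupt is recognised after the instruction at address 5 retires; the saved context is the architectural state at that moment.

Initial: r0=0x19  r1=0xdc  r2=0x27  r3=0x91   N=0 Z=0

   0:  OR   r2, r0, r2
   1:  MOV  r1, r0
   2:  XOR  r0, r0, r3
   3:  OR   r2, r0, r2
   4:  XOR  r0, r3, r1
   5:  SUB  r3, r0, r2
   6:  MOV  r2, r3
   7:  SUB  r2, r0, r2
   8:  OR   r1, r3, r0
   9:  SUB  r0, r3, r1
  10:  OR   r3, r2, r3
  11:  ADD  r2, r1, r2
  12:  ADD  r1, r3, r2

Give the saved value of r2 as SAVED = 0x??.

SAVED = 0xbf

after  0: r0=0x19 r1=0xdc r2=0x3f r3=0x91  N=0 Z=0
after  1: r0=0x19 r1=0x19 r2=0x3f r3=0x91  N=0 Z=0
after  2: r0=0x88 r1=0x19 r2=0x3f r3=0x91  N=1 Z=0
after  3: r0=0x88 r1=0x19 r2=0xbf r3=0x91  N=1 Z=0
after  4: r0=0x88 r1=0x19 r2=0xbf r3=0x91  N=1 Z=0
after  5: r0=0x88 r1=0x19 r2=0xbf r3=0xc9  N=1 Z=0
-- IRQ taken; context saved, return-PC = 6 --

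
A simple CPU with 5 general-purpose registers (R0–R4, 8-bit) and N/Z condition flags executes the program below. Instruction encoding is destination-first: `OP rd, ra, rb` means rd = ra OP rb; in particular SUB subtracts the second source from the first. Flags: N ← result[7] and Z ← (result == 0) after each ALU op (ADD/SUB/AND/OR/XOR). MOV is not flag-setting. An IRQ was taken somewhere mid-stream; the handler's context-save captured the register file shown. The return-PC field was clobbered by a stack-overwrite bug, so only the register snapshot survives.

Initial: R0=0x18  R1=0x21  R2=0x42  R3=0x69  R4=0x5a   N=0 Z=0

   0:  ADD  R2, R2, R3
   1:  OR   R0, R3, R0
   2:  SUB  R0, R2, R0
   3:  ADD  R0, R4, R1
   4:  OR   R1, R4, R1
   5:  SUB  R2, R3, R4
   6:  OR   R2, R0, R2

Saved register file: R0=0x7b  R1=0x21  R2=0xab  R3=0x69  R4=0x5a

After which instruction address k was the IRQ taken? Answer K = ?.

K = 3

after  0: R0=0x18 R1=0x21 R2=0xab R3=0x69 R4=0x5a  N=1 Z=0
after  1: R0=0x79 R1=0x21 R2=0xab R3=0x69 R4=0x5a  N=0 Z=0
after  2: R0=0x32 R1=0x21 R2=0xab R3=0x69 R4=0x5a  N=0 Z=0
after  3: R0=0x7b R1=0x21 R2=0xab R3=0x69 R4=0x5a  N=0 Z=0
-- IRQ taken; context saved, return-PC = 4 --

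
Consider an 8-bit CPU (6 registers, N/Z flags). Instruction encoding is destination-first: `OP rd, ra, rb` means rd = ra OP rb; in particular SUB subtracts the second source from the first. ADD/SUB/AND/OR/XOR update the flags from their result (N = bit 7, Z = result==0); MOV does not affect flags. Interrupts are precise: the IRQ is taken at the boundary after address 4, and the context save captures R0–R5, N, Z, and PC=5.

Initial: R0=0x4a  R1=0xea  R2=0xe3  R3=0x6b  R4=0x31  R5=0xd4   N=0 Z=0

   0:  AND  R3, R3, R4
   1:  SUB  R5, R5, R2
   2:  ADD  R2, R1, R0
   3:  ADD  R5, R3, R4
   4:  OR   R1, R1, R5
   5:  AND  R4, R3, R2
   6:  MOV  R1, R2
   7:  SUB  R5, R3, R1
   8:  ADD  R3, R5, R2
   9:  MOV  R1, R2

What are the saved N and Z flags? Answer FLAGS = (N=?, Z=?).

after  0: R0=0x4a R1=0xea R2=0xe3 R3=0x21 R4=0x31 R5=0xd4  N=0 Z=0
after  1: R0=0x4a R1=0xea R2=0xe3 R3=0x21 R4=0x31 R5=0xf1  N=1 Z=0
after  2: R0=0x4a R1=0xea R2=0x34 R3=0x21 R4=0x31 R5=0xf1  N=0 Z=0
after  3: R0=0x4a R1=0xea R2=0x34 R3=0x21 R4=0x31 R5=0x52  N=0 Z=0
after  4: R0=0x4a R1=0xfa R2=0x34 R3=0x21 R4=0x31 R5=0x52  N=1 Z=0
-- IRQ taken; context saved, return-PC = 5 --

FLAGS = (N=1, Z=0)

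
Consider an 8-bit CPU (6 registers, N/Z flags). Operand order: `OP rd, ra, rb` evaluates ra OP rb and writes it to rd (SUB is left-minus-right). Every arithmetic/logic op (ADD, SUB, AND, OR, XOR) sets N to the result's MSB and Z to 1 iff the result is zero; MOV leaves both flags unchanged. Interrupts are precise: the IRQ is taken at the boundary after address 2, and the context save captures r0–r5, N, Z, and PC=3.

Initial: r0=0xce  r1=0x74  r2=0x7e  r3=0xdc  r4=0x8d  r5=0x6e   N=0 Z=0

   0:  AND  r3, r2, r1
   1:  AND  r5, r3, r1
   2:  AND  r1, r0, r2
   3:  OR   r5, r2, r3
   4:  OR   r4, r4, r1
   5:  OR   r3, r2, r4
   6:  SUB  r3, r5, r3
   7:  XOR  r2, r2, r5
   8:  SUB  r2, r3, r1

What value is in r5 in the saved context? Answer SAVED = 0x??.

after  0: r0=0xce r1=0x74 r2=0x7e r3=0x74 r4=0x8d r5=0x6e  N=0 Z=0
after  1: r0=0xce r1=0x74 r2=0x7e r3=0x74 r4=0x8d r5=0x74  N=0 Z=0
after  2: r0=0xce r1=0x4e r2=0x7e r3=0x74 r4=0x8d r5=0x74  N=0 Z=0
-- IRQ taken; context saved, return-PC = 3 --

SAVED = 0x74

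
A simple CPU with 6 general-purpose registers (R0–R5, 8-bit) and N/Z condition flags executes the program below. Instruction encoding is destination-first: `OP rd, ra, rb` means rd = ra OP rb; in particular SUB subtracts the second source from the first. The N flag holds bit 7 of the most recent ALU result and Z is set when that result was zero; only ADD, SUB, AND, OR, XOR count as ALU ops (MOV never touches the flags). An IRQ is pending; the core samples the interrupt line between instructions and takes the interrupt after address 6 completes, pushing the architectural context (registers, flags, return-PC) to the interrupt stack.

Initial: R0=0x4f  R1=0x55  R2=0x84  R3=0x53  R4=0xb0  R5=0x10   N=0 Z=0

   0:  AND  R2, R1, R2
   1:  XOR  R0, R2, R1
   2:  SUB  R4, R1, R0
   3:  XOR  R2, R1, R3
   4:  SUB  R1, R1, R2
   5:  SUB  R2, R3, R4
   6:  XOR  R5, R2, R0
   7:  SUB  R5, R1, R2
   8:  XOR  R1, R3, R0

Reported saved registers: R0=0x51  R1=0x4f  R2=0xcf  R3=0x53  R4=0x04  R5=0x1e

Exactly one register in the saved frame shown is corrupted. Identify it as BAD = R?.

BAD = R2

after  0: R0=0x4f R1=0x55 R2=0x04 R3=0x53 R4=0xb0 R5=0x10  N=0 Z=0
after  1: R0=0x51 R1=0x55 R2=0x04 R3=0x53 R4=0xb0 R5=0x10  N=0 Z=0
after  2: R0=0x51 R1=0x55 R2=0x04 R3=0x53 R4=0x04 R5=0x10  N=0 Z=0
after  3: R0=0x51 R1=0x55 R2=0x06 R3=0x53 R4=0x04 R5=0x10  N=0 Z=0
after  4: R0=0x51 R1=0x4f R2=0x06 R3=0x53 R4=0x04 R5=0x10  N=0 Z=0
after  5: R0=0x51 R1=0x4f R2=0x4f R3=0x53 R4=0x04 R5=0x10  N=0 Z=0
after  6: R0=0x51 R1=0x4f R2=0x4f R3=0x53 R4=0x04 R5=0x1e  N=0 Z=0
-- IRQ taken; context saved, return-PC = 7 --
mismatch: R2: reported 0xcf vs actual 0x4f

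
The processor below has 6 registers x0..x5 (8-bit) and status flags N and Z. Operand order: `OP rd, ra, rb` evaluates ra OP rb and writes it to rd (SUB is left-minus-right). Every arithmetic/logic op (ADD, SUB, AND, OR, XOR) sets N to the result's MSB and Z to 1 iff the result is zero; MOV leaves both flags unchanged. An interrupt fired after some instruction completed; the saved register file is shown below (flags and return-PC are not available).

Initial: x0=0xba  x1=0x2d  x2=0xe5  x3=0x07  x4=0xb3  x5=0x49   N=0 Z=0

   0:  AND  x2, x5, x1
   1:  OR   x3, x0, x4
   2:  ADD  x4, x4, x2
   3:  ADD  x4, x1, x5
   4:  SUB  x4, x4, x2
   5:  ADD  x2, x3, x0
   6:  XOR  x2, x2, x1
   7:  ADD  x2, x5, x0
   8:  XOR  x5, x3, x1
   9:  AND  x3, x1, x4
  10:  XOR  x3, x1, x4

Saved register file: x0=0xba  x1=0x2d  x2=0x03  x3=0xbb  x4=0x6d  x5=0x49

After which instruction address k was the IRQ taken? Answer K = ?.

K = 7

after  0: x0=0xba x1=0x2d x2=0x09 x3=0x07 x4=0xb3 x5=0x49  N=0 Z=0
after  1: x0=0xba x1=0x2d x2=0x09 x3=0xbb x4=0xb3 x5=0x49  N=1 Z=0
after  2: x0=0xba x1=0x2d x2=0x09 x3=0xbb x4=0xbc x5=0x49  N=1 Z=0
after  3: x0=0xba x1=0x2d x2=0x09 x3=0xbb x4=0x76 x5=0x49  N=0 Z=0
after  4: x0=0xba x1=0x2d x2=0x09 x3=0xbb x4=0x6d x5=0x49  N=0 Z=0
after  5: x0=0xba x1=0x2d x2=0x75 x3=0xbb x4=0x6d x5=0x49  N=0 Z=0
after  6: x0=0xba x1=0x2d x2=0x58 x3=0xbb x4=0x6d x5=0x49  N=0 Z=0
after  7: x0=0xba x1=0x2d x2=0x03 x3=0xbb x4=0x6d x5=0x49  N=0 Z=0
-- IRQ taken; context saved, return-PC = 8 --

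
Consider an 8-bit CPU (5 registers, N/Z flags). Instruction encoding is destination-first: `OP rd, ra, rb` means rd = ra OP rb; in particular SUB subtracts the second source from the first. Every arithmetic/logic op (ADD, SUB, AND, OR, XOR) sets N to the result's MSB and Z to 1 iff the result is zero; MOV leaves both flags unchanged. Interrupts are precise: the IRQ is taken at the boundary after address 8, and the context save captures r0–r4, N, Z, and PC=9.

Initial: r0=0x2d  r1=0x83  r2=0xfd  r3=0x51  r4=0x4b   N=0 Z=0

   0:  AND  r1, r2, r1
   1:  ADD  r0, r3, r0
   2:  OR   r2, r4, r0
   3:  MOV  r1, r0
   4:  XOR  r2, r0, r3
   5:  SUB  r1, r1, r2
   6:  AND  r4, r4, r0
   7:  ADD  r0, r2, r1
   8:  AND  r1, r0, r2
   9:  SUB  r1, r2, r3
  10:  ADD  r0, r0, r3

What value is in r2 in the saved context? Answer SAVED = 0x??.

after  0: r0=0x2d r1=0x81 r2=0xfd r3=0x51 r4=0x4b  N=1 Z=0
after  1: r0=0x7e r1=0x81 r2=0xfd r3=0x51 r4=0x4b  N=0 Z=0
after  2: r0=0x7e r1=0x81 r2=0x7f r3=0x51 r4=0x4b  N=0 Z=0
after  3: r0=0x7e r1=0x7e r2=0x7f r3=0x51 r4=0x4b  N=0 Z=0
after  4: r0=0x7e r1=0x7e r2=0x2f r3=0x51 r4=0x4b  N=0 Z=0
after  5: r0=0x7e r1=0x4f r2=0x2f r3=0x51 r4=0x4b  N=0 Z=0
after  6: r0=0x7e r1=0x4f r2=0x2f r3=0x51 r4=0x4a  N=0 Z=0
after  7: r0=0x7e r1=0x4f r2=0x2f r3=0x51 r4=0x4a  N=0 Z=0
after  8: r0=0x7e r1=0x2e r2=0x2f r3=0x51 r4=0x4a  N=0 Z=0
-- IRQ taken; context saved, return-PC = 9 --

SAVED = 0x2f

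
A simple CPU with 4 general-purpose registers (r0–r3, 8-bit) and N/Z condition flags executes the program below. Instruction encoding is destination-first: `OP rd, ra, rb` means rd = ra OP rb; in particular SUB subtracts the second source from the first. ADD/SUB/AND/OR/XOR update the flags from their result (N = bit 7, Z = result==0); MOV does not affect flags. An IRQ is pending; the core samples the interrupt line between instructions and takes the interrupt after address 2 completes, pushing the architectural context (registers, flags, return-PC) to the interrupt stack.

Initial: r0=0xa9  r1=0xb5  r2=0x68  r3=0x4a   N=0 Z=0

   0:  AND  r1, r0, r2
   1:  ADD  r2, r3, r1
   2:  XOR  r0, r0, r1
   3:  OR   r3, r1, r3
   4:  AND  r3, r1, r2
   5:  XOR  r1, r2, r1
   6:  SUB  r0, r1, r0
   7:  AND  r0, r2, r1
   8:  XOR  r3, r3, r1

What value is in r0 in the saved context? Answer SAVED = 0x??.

after  0: r0=0xa9 r1=0x28 r2=0x68 r3=0x4a  N=0 Z=0
after  1: r0=0xa9 r1=0x28 r2=0x72 r3=0x4a  N=0 Z=0
after  2: r0=0x81 r1=0x28 r2=0x72 r3=0x4a  N=1 Z=0
-- IRQ taken; context saved, return-PC = 3 --

SAVED = 0x81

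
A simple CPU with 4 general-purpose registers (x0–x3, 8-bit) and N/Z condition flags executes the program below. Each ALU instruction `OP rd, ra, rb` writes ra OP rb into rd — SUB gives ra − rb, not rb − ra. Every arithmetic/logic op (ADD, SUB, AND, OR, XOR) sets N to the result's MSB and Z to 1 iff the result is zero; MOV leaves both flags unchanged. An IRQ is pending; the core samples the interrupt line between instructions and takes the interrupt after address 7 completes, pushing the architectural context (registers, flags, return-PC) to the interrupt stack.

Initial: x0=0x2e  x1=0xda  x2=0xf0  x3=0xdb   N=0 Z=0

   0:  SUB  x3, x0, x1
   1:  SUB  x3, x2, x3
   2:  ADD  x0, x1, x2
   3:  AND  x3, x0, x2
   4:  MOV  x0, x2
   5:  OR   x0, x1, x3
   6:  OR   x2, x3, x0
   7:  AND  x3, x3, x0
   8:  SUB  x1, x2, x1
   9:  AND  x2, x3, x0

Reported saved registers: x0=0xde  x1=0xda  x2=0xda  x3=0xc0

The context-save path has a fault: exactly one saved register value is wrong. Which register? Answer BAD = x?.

BAD = x0

after  0: x0=0x2e x1=0xda x2=0xf0 x3=0x54  N=0 Z=0
after  1: x0=0x2e x1=0xda x2=0xf0 x3=0x9c  N=1 Z=0
after  2: x0=0xca x1=0xda x2=0xf0 x3=0x9c  N=1 Z=0
after  3: x0=0xca x1=0xda x2=0xf0 x3=0xc0  N=1 Z=0
after  4: x0=0xf0 x1=0xda x2=0xf0 x3=0xc0  N=1 Z=0
after  5: x0=0xda x1=0xda x2=0xf0 x3=0xc0  N=1 Z=0
after  6: x0=0xda x1=0xda x2=0xda x3=0xc0  N=1 Z=0
after  7: x0=0xda x1=0xda x2=0xda x3=0xc0  N=1 Z=0
-- IRQ taken; context saved, return-PC = 8 --
mismatch: x0: reported 0xde vs actual 0xda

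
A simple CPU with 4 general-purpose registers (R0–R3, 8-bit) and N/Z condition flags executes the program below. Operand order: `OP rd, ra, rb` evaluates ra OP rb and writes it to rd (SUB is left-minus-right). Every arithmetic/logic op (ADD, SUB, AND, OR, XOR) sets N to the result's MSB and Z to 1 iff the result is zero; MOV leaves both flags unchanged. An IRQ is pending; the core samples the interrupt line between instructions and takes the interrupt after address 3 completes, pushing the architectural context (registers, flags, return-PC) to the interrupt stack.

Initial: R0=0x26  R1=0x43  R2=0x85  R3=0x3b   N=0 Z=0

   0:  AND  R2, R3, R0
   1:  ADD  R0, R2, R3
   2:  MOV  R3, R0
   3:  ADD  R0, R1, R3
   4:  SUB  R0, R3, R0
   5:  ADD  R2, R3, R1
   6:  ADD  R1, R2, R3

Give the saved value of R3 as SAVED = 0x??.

after  0: R0=0x26 R1=0x43 R2=0x22 R3=0x3b  N=0 Z=0
after  1: R0=0x5d R1=0x43 R2=0x22 R3=0x3b  N=0 Z=0
after  2: R0=0x5d R1=0x43 R2=0x22 R3=0x5d  N=0 Z=0
after  3: R0=0xa0 R1=0x43 R2=0x22 R3=0x5d  N=1 Z=0
-- IRQ taken; context saved, return-PC = 4 --

SAVED = 0x5d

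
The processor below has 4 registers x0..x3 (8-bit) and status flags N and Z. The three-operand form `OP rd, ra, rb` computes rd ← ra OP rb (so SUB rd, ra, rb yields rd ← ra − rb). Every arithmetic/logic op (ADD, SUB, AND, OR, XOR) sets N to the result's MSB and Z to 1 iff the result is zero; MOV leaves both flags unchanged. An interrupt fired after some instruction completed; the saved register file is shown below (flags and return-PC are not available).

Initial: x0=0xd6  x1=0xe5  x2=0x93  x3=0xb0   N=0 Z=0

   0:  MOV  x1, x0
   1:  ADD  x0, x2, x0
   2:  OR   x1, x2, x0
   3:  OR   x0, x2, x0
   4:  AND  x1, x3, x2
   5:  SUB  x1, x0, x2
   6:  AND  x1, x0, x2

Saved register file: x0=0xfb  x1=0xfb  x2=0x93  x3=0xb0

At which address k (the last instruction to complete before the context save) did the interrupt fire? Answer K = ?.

K = 3

after  0: x0=0xd6 x1=0xd6 x2=0x93 x3=0xb0  N=0 Z=0
after  1: x0=0x69 x1=0xd6 x2=0x93 x3=0xb0  N=0 Z=0
after  2: x0=0x69 x1=0xfb x2=0x93 x3=0xb0  N=1 Z=0
after  3: x0=0xfb x1=0xfb x2=0x93 x3=0xb0  N=1 Z=0
-- IRQ taken; context saved, return-PC = 4 --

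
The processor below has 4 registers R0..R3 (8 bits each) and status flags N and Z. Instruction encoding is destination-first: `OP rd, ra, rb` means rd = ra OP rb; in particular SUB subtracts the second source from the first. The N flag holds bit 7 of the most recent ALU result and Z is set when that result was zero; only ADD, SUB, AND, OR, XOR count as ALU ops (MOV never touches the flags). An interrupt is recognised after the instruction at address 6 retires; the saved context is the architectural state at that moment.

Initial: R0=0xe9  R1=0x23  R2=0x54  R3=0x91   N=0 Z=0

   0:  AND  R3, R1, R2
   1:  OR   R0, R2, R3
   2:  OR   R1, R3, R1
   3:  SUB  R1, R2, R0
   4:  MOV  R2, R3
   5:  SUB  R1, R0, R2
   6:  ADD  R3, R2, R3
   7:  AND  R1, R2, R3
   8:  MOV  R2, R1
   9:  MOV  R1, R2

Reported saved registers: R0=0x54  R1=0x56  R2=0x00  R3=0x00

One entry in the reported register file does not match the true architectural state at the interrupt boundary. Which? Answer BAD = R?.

after  0: R0=0xe9 R1=0x23 R2=0x54 R3=0x00  N=0 Z=1
after  1: R0=0x54 R1=0x23 R2=0x54 R3=0x00  N=0 Z=0
after  2: R0=0x54 R1=0x23 R2=0x54 R3=0x00  N=0 Z=0
after  3: R0=0x54 R1=0x00 R2=0x54 R3=0x00  N=0 Z=1
after  4: R0=0x54 R1=0x00 R2=0x00 R3=0x00  N=0 Z=1
after  5: R0=0x54 R1=0x54 R2=0x00 R3=0x00  N=0 Z=0
after  6: R0=0x54 R1=0x54 R2=0x00 R3=0x00  N=0 Z=1
-- IRQ taken; context saved, return-PC = 7 --
mismatch: R1: reported 0x56 vs actual 0x54

BAD = R1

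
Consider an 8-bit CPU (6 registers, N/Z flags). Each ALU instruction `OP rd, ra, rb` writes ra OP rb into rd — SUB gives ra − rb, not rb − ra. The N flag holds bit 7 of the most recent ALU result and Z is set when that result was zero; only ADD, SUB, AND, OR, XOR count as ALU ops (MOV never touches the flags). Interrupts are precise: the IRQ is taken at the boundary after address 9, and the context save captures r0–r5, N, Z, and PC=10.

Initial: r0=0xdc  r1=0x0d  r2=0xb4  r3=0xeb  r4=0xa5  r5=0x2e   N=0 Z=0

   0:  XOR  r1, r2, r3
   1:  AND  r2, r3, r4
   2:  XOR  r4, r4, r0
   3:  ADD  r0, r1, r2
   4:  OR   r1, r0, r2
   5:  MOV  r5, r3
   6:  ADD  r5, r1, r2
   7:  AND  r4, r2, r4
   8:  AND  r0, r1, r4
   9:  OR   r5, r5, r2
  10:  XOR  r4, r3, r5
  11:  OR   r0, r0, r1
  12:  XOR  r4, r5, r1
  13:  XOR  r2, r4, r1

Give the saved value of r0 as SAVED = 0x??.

SAVED = 0x21

after  0: r0=0xdc r1=0x5f r2=0xb4 r3=0xeb r4=0xa5 r5=0x2e  N=0 Z=0
after  1: r0=0xdc r1=0x5f r2=0xa1 r3=0xeb r4=0xa5 r5=0x2e  N=1 Z=0
after  2: r0=0xdc r1=0x5f r2=0xa1 r3=0xeb r4=0x79 r5=0x2e  N=0 Z=0
after  3: r0=0x00 r1=0x5f r2=0xa1 r3=0xeb r4=0x79 r5=0x2e  N=0 Z=1
after  4: r0=0x00 r1=0xa1 r2=0xa1 r3=0xeb r4=0x79 r5=0x2e  N=1 Z=0
after  5: r0=0x00 r1=0xa1 r2=0xa1 r3=0xeb r4=0x79 r5=0xeb  N=1 Z=0
after  6: r0=0x00 r1=0xa1 r2=0xa1 r3=0xeb r4=0x79 r5=0x42  N=0 Z=0
after  7: r0=0x00 r1=0xa1 r2=0xa1 r3=0xeb r4=0x21 r5=0x42  N=0 Z=0
after  8: r0=0x21 r1=0xa1 r2=0xa1 r3=0xeb r4=0x21 r5=0x42  N=0 Z=0
after  9: r0=0x21 r1=0xa1 r2=0xa1 r3=0xeb r4=0x21 r5=0xe3  N=1 Z=0
-- IRQ taken; context saved, return-PC = 10 --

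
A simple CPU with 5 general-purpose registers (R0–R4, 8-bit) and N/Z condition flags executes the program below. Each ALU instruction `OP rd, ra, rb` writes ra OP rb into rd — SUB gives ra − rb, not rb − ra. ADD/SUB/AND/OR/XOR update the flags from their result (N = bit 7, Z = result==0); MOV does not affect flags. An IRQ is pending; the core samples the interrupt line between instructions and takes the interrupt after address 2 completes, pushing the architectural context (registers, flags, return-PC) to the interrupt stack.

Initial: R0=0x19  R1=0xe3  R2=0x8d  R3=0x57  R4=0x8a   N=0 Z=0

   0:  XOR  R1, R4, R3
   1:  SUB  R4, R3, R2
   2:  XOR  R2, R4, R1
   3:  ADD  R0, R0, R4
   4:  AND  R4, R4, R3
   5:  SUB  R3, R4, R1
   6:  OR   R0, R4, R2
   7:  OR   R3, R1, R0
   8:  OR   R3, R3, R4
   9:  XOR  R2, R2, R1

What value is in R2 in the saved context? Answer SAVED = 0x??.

after  0: R0=0x19 R1=0xdd R2=0x8d R3=0x57 R4=0x8a  N=1 Z=0
after  1: R0=0x19 R1=0xdd R2=0x8d R3=0x57 R4=0xca  N=1 Z=0
after  2: R0=0x19 R1=0xdd R2=0x17 R3=0x57 R4=0xca  N=0 Z=0
-- IRQ taken; context saved, return-PC = 3 --

SAVED = 0x17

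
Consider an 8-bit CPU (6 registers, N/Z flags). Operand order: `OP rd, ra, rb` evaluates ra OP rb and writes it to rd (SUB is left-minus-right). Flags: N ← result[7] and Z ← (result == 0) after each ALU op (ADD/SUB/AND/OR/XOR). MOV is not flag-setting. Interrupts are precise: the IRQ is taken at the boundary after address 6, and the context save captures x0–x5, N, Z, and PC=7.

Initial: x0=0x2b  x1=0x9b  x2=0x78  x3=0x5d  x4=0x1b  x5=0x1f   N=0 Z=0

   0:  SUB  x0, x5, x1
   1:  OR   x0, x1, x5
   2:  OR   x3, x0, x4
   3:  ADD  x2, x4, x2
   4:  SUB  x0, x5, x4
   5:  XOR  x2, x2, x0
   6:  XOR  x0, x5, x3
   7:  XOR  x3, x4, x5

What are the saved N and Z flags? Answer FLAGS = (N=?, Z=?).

after  0: x0=0x84 x1=0x9b x2=0x78 x3=0x5d x4=0x1b x5=0x1f  N=1 Z=0
after  1: x0=0x9f x1=0x9b x2=0x78 x3=0x5d x4=0x1b x5=0x1f  N=1 Z=0
after  2: x0=0x9f x1=0x9b x2=0x78 x3=0x9f x4=0x1b x5=0x1f  N=1 Z=0
after  3: x0=0x9f x1=0x9b x2=0x93 x3=0x9f x4=0x1b x5=0x1f  N=1 Z=0
after  4: x0=0x04 x1=0x9b x2=0x93 x3=0x9f x4=0x1b x5=0x1f  N=0 Z=0
after  5: x0=0x04 x1=0x9b x2=0x97 x3=0x9f x4=0x1b x5=0x1f  N=1 Z=0
after  6: x0=0x80 x1=0x9b x2=0x97 x3=0x9f x4=0x1b x5=0x1f  N=1 Z=0
-- IRQ taken; context saved, return-PC = 7 --

FLAGS = (N=1, Z=0)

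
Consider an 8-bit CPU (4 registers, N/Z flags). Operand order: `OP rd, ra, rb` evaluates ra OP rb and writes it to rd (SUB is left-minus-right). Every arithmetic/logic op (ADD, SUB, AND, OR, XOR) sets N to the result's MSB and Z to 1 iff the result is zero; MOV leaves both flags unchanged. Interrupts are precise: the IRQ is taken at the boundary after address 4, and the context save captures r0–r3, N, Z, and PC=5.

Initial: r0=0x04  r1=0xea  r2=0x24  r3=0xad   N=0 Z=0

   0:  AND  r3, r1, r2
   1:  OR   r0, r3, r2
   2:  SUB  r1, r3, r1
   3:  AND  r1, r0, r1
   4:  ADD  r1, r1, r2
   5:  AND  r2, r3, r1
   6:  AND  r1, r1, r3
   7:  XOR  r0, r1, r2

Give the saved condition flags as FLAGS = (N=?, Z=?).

after  0: r0=0x04 r1=0xea r2=0x24 r3=0x20  N=0 Z=0
after  1: r0=0x24 r1=0xea r2=0x24 r3=0x20  N=0 Z=0
after  2: r0=0x24 r1=0x36 r2=0x24 r3=0x20  N=0 Z=0
after  3: r0=0x24 r1=0x24 r2=0x24 r3=0x20  N=0 Z=0
after  4: r0=0x24 r1=0x48 r2=0x24 r3=0x20  N=0 Z=0
-- IRQ taken; context saved, return-PC = 5 --

FLAGS = (N=0, Z=0)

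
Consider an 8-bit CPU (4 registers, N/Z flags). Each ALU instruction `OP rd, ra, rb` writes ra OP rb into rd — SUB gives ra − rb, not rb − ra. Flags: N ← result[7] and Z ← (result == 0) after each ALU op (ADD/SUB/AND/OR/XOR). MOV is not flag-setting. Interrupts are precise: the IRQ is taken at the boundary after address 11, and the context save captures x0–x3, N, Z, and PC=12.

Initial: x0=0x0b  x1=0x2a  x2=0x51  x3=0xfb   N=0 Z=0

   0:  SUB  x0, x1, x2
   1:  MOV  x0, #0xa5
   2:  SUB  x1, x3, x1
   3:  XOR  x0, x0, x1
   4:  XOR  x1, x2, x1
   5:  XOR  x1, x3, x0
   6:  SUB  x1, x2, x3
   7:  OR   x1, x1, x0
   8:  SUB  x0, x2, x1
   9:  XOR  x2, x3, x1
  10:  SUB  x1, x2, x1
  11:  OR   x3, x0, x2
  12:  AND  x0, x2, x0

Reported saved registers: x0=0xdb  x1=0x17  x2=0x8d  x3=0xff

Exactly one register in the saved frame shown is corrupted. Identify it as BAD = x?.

after  0: x0=0xd9 x1=0x2a x2=0x51 x3=0xfb  N=1 Z=0
after  1: x0=0xa5 x1=0x2a x2=0x51 x3=0xfb  N=1 Z=0
after  2: x0=0xa5 x1=0xd1 x2=0x51 x3=0xfb  N=1 Z=0
after  3: x0=0x74 x1=0xd1 x2=0x51 x3=0xfb  N=0 Z=0
after  4: x0=0x74 x1=0x80 x2=0x51 x3=0xfb  N=1 Z=0
after  5: x0=0x74 x1=0x8f x2=0x51 x3=0xfb  N=1 Z=0
after  6: x0=0x74 x1=0x56 x2=0x51 x3=0xfb  N=0 Z=0
after  7: x0=0x74 x1=0x76 x2=0x51 x3=0xfb  N=0 Z=0
after  8: x0=0xdb x1=0x76 x2=0x51 x3=0xfb  N=1 Z=0
after  9: x0=0xdb x1=0x76 x2=0x8d x3=0xfb  N=1 Z=0
after 10: x0=0xdb x1=0x17 x2=0x8d x3=0xfb  N=0 Z=0
after 11: x0=0xdb x1=0x17 x2=0x8d x3=0xdf  N=1 Z=0
-- IRQ taken; context saved, return-PC = 12 --
mismatch: x3: reported 0xff vs actual 0xdf

BAD = x3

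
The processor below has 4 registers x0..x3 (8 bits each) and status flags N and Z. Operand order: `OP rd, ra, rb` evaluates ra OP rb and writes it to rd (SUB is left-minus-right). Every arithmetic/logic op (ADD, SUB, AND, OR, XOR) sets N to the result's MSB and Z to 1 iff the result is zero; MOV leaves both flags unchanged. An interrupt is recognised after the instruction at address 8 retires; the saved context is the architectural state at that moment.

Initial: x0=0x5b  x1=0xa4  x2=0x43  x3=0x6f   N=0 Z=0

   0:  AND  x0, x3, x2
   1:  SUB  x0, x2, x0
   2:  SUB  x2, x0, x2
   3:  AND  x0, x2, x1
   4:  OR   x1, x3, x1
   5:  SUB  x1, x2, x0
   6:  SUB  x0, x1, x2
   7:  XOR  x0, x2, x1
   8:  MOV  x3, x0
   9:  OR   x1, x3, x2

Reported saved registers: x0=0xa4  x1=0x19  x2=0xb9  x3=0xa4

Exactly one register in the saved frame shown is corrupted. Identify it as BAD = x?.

after  0: x0=0x43 x1=0xa4 x2=0x43 x3=0x6f  N=0 Z=0
after  1: x0=0x00 x1=0xa4 x2=0x43 x3=0x6f  N=0 Z=1
after  2: x0=0x00 x1=0xa4 x2=0xbd x3=0x6f  N=1 Z=0
after  3: x0=0xa4 x1=0xa4 x2=0xbd x3=0x6f  N=1 Z=0
after  4: x0=0xa4 x1=0xef x2=0xbd x3=0x6f  N=1 Z=0
after  5: x0=0xa4 x1=0x19 x2=0xbd x3=0x6f  N=0 Z=0
after  6: x0=0x5c x1=0x19 x2=0xbd x3=0x6f  N=0 Z=0
after  7: x0=0xa4 x1=0x19 x2=0xbd x3=0x6f  N=1 Z=0
after  8: x0=0xa4 x1=0x19 x2=0xbd x3=0xa4  N=1 Z=0
-- IRQ taken; context saved, return-PC = 9 --
mismatch: x2: reported 0xb9 vs actual 0xbd

BAD = x2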